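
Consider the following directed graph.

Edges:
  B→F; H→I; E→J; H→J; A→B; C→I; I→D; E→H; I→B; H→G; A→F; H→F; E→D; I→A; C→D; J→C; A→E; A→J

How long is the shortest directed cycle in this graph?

For each vertex v, BFS finds the shortest path from v back to v.
The shortest such closed walk is H → I → A → E → H, length 4.

4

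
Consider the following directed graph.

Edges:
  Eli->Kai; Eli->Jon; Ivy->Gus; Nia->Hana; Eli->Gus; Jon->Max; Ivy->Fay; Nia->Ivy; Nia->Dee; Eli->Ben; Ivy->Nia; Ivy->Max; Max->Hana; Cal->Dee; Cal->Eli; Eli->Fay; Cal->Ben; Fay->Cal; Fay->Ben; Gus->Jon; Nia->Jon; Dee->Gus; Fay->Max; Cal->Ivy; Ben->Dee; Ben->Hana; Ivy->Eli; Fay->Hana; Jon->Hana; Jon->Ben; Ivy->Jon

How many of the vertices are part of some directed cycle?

A vertex is on a directed cycle iff it belongs to a strongly connected component of size ≥ 2 (or has a self-loop).
The vertices on cycles are {Ben, Cal, Dee, Eli, Fay, Gus, Ivy, Jon, Nia} — 9 in total.

9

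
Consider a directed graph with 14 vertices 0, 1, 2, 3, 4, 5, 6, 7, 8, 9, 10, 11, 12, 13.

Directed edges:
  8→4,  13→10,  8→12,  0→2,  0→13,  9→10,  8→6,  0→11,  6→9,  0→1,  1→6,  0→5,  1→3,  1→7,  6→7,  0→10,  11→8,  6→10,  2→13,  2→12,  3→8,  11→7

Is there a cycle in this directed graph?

No

DFS with white/gray/black marking, starting from 3:
3 gray
  8 gray
    12 gray
    12 black
    4 gray
    4 black
    6 gray
      7 gray
      7 black
      10 gray
      10 black
      9 gray
        9→10: 10 black — skip
      9 black
    6 black
  8 black
3 black
0 gray
  13 gray
    13→10: 10 black — skip
  13 black
  2 gray
    2→12: 12 black — skip
    2→13: 13 black — skip
  2 black
  11 gray
    11→7: 7 black — skip
    11→8: 8 black — skip
  11 black
  1 gray
    1→7: 7 black — skip
    1→3: 3 black — skip
    1→6: 6 black — skip
  1 black
  5 gray
  5 black
  0→10: 10 black — skip
0 black
Every edge goes to a white or black vertex — no back edge, so the graph is acyclic.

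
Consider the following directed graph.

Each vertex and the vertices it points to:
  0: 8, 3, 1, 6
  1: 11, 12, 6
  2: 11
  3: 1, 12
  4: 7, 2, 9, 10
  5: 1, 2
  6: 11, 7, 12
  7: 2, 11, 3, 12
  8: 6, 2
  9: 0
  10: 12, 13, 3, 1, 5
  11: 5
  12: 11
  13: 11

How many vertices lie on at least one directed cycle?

A vertex is on a directed cycle iff it belongs to a strongly connected component of size ≥ 2 (or has a self-loop).
The vertices on cycles are {1, 2, 3, 5, 6, 7, 11, 12} — 8 in total.

8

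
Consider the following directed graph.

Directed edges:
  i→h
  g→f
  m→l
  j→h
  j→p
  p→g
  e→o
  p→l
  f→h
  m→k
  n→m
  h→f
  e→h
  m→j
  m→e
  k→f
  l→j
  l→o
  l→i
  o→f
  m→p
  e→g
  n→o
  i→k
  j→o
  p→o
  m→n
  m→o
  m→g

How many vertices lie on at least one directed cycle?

7

A vertex is on a directed cycle iff it belongs to a strongly connected component of size ≥ 2 (or has a self-loop).
The vertices on cycles are {f, h, j, l, m, n, p} — 7 in total.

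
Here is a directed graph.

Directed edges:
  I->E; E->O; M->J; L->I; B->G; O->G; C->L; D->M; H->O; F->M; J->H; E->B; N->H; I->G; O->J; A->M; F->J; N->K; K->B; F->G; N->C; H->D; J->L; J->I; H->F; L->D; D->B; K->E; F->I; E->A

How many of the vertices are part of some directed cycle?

10

A vertex is on a directed cycle iff it belongs to a strongly connected component of size ≥ 2 (or has a self-loop).
The vertices on cycles are {A, D, E, F, H, I, J, L, M, O} — 10 in total.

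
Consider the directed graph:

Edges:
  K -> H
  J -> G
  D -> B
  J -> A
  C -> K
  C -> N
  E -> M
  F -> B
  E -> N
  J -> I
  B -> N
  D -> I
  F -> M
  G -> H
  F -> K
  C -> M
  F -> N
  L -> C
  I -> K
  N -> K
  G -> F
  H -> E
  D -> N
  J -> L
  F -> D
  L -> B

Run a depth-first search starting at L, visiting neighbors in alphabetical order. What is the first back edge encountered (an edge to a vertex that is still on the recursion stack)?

DFS from L (visiting neighbors in alphabetical order); mark gray on enter, black on exit:
L gray
  B gray
    N gray
      K gray
        H gray
          E gray
            M gray
            M black
            E→N: N is gray → back edge
First back edge: E → N.

E→N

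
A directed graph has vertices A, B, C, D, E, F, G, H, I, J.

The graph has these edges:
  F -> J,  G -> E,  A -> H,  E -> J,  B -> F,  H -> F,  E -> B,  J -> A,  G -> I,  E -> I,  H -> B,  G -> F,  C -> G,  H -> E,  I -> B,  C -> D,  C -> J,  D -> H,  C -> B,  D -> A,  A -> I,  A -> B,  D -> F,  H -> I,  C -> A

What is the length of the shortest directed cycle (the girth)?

4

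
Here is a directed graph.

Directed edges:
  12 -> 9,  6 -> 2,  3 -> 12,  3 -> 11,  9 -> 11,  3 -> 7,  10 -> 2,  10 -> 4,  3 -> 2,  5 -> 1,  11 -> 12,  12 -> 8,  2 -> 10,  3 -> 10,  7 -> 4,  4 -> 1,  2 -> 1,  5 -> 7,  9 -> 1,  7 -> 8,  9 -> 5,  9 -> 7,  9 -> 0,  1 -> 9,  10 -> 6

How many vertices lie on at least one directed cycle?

10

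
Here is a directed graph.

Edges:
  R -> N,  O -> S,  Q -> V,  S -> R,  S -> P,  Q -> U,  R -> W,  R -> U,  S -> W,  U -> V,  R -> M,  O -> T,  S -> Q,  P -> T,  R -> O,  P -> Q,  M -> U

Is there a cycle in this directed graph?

Yes

DFS with white/gray/black marking, starting from Q:
Q gray
  U gray
    V gray
    V black
  U black
  Q→V: V black — skip
Q black
M gray
  M→U: U black — skip
M black
N gray
N black
O gray
  T gray
  T black
  S gray
    S→Q: Q black — skip
    W gray
    W black
    R gray
      R→W: W black — skip
      R→N: N black — skip
      R→O: O is gray → back edge
Back edge found, so a cycle exists: O → S → R → O.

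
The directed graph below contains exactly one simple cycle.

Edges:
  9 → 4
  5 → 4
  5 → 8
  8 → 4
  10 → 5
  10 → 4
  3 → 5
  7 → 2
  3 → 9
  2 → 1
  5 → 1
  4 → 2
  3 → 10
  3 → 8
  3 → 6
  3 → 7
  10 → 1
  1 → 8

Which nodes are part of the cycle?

DFS with gray/black marking from 1:
1 gray
  8 gray
    4 gray
      2 gray
        2→1: 1 is gray → back edge
Back edge closes the cycle 1 → 8 → 4 → 2 → 1; its vertices are {1, 2, 4, 8}.

1, 2, 4, 8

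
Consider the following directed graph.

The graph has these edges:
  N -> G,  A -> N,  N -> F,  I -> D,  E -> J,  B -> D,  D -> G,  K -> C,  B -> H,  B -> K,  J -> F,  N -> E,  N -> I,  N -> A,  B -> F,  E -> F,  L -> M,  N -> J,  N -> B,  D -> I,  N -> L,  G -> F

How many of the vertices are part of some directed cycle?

4

A vertex is on a directed cycle iff it belongs to a strongly connected component of size ≥ 2 (or has a self-loop).
The vertices on cycles are {A, D, I, N} — 4 in total.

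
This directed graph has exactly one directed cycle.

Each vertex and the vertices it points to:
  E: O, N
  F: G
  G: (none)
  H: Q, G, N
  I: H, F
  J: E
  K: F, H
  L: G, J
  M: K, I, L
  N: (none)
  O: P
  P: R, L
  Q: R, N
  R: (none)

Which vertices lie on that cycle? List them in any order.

E, J, L, O, P

DFS with gray/black marking from L:
L gray
  G gray
  G black
  J gray
    E gray
      O gray
        P gray
          R gray
          R black
          P→L: L is gray → back edge
Back edge closes the cycle L → J → E → O → P → L; its vertices are {E, J, L, O, P}.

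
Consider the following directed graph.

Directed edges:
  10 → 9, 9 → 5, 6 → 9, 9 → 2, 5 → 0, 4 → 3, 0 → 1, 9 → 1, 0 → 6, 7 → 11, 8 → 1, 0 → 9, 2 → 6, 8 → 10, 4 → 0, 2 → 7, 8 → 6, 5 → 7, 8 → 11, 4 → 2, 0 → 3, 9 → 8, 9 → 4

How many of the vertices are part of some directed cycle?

8

A vertex is on a directed cycle iff it belongs to a strongly connected component of size ≥ 2 (or has a self-loop).
The vertices on cycles are {0, 2, 4, 5, 6, 8, 9, 10} — 8 in total.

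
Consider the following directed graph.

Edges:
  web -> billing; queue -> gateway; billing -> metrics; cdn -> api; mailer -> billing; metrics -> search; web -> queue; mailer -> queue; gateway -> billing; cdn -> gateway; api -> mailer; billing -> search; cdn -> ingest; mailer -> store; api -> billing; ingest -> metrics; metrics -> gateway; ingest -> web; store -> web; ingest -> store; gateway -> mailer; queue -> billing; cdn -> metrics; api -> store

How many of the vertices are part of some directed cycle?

7

A vertex is on a directed cycle iff it belongs to a strongly connected component of size ≥ 2 (or has a self-loop).
The vertices on cycles are {web, queue, store, mailer, billing, gateway, metrics} — 7 in total.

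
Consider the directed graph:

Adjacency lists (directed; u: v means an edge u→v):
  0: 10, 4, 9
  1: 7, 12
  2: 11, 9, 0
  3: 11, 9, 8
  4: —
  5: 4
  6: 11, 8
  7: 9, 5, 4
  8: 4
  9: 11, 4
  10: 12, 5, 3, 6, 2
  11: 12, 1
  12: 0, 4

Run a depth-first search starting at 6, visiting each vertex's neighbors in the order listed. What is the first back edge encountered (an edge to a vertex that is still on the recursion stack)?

10->12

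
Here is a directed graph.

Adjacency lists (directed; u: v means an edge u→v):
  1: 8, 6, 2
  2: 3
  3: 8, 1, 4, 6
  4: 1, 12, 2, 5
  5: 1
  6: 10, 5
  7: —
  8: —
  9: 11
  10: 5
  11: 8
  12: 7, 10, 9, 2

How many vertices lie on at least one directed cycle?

A vertex is on a directed cycle iff it belongs to a strongly connected component of size ≥ 2 (or has a self-loop).
The vertices on cycles are {1, 2, 3, 4, 5, 6, 10, 12} — 8 in total.

8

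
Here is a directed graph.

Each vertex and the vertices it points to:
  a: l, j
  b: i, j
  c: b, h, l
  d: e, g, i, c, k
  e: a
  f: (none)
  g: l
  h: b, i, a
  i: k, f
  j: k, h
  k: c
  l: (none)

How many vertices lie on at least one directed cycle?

A vertex is on a directed cycle iff it belongs to a strongly connected component of size ≥ 2 (or has a self-loop).
The vertices on cycles are {a, b, c, h, i, j, k} — 7 in total.

7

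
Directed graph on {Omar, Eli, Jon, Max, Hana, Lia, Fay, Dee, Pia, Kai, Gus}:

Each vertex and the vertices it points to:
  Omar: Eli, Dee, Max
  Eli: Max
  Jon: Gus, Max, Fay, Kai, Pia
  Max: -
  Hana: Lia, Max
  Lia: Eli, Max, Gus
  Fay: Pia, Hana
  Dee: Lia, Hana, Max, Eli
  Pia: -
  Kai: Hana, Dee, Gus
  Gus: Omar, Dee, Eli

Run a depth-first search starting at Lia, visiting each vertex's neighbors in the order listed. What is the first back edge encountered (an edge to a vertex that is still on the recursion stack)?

Dee→Lia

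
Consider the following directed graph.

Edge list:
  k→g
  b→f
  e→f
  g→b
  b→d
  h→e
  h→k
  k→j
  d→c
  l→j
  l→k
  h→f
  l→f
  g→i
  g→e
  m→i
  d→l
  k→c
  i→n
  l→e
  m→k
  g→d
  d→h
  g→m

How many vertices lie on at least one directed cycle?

7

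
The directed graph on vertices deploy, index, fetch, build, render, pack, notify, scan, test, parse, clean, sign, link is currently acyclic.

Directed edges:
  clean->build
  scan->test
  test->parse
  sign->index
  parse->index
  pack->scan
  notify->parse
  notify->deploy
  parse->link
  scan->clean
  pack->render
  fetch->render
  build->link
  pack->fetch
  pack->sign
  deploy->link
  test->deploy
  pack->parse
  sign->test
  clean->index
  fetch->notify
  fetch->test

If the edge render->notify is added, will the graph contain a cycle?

Adding render→notify creates a cycle iff notify can already reach render.
Explore from notify: no path reaches render. The graph stays acyclic.

No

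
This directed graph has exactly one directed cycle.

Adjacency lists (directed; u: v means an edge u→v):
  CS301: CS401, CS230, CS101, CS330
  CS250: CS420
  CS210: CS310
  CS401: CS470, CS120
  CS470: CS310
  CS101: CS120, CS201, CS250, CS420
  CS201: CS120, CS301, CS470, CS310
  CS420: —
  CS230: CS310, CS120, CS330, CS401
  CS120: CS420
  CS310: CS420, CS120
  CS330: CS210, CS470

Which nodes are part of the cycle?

DFS with gray/black marking from CS301:
CS301 gray
  CS401 gray
    CS470 gray
      CS310 gray
        CS420 gray
        CS420 black
        CS120 gray
          CS120→CS420: CS420 black — skip
        CS120 black
      CS310 black
    CS470 black
    CS401→CS120: CS120 black — skip
  CS401 black
  CS230 gray
    CS230→CS310: CS310 black — skip
    CS230→CS120: CS120 black — skip
    CS330 gray
      CS210 gray
        CS210→CS310: CS310 black — skip
      CS210 black
      CS330→CS470: CS470 black — skip
    CS330 black
    CS230→CS401: CS401 black — skip
  CS230 black
  CS101 gray
    CS101→CS120: CS120 black — skip
    CS201 gray
      CS201→CS120: CS120 black — skip
      CS201→CS301: CS301 is gray → back edge
Back edge closes the cycle CS301 → CS101 → CS201 → CS301; its vertices are {CS101, CS201, CS301}.

CS101, CS201, CS301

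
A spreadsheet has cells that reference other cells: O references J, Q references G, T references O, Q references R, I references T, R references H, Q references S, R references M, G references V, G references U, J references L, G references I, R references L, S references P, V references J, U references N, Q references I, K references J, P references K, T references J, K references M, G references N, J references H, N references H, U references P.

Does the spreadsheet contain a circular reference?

No

DFS with white/gray/black marking, starting from T:
T gray
  O gray
    J gray
      L gray
      L black
      H gray
      H black
    J black
  O black
  T→J: J black — skip
T black
G gray
  V gray
    V→J: J black — skip
  V black
  I gray
    I→T: T black — skip
  I black
  U gray
    N gray
      N→H: H black — skip
    N black
    P gray
      K gray
        M gray
        M black
        K→J: J black — skip
      K black
    P black
  U black
  G→N: N black — skip
G black
Q gray
  Q→I: I black — skip
  R gray
    R→M: M black — skip
    R→H: H black — skip
    R→L: L black — skip
  R black
  S gray
    S→P: P black — skip
  S black
  Q→G: G black — skip
Q black
Every edge goes to a white or black vertex — no back edge, so the graph is acyclic.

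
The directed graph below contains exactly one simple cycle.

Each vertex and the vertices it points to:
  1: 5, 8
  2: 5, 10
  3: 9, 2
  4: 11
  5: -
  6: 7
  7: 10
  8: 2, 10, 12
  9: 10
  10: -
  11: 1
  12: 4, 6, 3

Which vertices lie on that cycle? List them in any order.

1, 4, 8, 11, 12

DFS with gray/black marking from 8:
8 gray
  2 gray
    5 gray
    5 black
    10 gray
    10 black
  2 black
  8→10: 10 black — skip
  12 gray
    4 gray
      11 gray
        1 gray
          1→5: 5 black — skip
          1→8: 8 is gray → back edge
Back edge closes the cycle 8 → 12 → 4 → 11 → 1 → 8; its vertices are {1, 4, 8, 11, 12}.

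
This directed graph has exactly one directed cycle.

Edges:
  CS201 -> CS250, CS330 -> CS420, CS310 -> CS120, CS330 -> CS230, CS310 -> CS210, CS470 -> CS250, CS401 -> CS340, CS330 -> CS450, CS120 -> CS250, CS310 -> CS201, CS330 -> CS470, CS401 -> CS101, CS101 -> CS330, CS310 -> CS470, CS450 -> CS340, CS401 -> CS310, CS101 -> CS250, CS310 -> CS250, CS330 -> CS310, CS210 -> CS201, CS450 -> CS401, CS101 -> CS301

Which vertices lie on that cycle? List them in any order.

CS101, CS330, CS401, CS450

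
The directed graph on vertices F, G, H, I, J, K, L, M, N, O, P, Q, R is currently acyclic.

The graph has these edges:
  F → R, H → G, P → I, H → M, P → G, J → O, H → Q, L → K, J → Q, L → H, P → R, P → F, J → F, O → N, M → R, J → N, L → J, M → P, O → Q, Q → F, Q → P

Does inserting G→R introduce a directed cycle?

No

Adding G→R creates a cycle iff R can already reach G.
Explore from R: no path reaches G. The graph stays acyclic.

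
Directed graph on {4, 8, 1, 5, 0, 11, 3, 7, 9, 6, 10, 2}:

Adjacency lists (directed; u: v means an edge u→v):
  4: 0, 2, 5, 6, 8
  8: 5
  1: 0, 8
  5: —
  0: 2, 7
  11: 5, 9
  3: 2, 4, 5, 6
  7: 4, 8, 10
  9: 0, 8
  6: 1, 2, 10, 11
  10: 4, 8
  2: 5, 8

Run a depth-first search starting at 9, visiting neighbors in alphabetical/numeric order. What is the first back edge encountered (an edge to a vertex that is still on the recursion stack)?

4→0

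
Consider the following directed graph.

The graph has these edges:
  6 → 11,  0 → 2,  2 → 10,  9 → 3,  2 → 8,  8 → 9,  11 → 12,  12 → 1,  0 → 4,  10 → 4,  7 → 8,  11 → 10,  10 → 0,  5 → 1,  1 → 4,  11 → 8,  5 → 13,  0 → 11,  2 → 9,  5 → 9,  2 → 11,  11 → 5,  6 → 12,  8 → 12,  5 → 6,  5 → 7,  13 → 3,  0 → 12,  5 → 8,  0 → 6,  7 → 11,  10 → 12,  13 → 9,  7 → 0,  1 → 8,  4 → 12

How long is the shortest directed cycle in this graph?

3

For each vertex v, BFS finds the shortest path from v back to v.
The shortest such closed walk is 5 → 7 → 11 → 5, length 3.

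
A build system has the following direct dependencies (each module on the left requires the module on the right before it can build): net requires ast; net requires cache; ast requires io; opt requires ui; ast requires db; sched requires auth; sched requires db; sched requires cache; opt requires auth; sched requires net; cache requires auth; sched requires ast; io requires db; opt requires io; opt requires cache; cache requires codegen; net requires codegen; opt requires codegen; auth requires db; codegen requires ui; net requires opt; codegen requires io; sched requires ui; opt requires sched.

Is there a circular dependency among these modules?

DFS with white/gray/black marking, starting from codegen:
codegen gray
  io gray
    db gray
    db black
  io black
  ui gray
  ui black
codegen black
cache gray
  cache→codegen: codegen black — skip
  auth gray
    auth→db: db black — skip
  auth black
cache black
opt gray
  opt→cache: cache black — skip
  opt→auth: auth black — skip
  opt→ui: ui black — skip
  sched gray
    sched→ui: ui black — skip
    sched→cache: cache black — skip
    sched→auth: auth black — skip
    net gray
      net→cache: cache black — skip
      net→codegen: codegen black — skip
      net→opt: opt is gray → back edge
Back edge found, so a cycle exists: opt → sched → net → opt.

Yes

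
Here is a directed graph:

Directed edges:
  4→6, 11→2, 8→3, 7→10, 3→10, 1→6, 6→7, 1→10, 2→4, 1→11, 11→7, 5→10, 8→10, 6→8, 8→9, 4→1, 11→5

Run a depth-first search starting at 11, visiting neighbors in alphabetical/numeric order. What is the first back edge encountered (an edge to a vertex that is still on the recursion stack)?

1->11

DFS from 11 (visiting neighbors in alphabetical/numeric order); mark gray on enter, black on exit:
11 gray
  2 gray
    4 gray
      1 gray
        6 gray
          7 gray
            10 gray
            10 black
          7 black
          8 gray
            3 gray
              3→10: 10 black — skip
            3 black
            9 gray
            9 black
            8→10: 10 black — skip
          8 black
        6 black
        1→10: 10 black — skip
        1→11: 11 is gray → back edge
First back edge: 1 → 11.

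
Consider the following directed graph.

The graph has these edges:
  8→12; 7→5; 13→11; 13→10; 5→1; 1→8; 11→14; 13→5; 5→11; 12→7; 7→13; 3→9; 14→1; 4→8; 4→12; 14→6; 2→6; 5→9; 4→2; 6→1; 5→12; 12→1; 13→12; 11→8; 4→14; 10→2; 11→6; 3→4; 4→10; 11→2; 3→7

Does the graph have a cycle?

DFS with white/gray/black marking, starting from 1:
1 gray
  8 gray
    12 gray
      7 gray
        5 gray
          5→1: 1 is gray → back edge
Back edge found, so a cycle exists: 1 → 8 → 12 → 7 → 5 → 1.

Yes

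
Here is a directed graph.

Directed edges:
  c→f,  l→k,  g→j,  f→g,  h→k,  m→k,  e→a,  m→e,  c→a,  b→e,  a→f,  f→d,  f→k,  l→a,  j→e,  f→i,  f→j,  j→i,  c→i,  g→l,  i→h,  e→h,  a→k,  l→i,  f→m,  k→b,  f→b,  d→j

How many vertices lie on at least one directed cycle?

A vertex is on a directed cycle iff it belongs to a strongly connected component of size ≥ 2 (or has a self-loop).
The vertices on cycles are {a, b, d, e, f, g, h, i, j, k, l, m} — 12 in total.

12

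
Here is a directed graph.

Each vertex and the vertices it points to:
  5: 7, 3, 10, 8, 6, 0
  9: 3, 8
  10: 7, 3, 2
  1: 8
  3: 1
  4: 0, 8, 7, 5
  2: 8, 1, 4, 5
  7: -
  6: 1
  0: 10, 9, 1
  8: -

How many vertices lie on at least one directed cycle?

5

A vertex is on a directed cycle iff it belongs to a strongly connected component of size ≥ 2 (or has a self-loop).
The vertices on cycles are {0, 2, 4, 5, 10} — 5 in total.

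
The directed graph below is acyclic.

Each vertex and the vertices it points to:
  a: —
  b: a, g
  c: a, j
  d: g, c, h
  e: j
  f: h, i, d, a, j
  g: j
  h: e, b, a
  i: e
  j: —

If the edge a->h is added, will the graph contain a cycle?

Adding a→h creates a cycle iff h can already reach a.
Path from h: h → a.
So h → … → a → h is a cycle.

Yes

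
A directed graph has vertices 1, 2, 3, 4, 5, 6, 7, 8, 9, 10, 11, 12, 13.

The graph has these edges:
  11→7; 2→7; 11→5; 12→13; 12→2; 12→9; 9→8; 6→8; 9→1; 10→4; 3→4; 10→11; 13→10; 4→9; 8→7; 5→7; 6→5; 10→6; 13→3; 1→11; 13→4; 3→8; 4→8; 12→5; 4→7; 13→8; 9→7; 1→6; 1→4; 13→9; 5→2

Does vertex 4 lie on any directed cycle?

Yes

4 is on a cycle iff 4 can reach itself via ≥1 edge.
4 → 9 → 1 → 4 — yes.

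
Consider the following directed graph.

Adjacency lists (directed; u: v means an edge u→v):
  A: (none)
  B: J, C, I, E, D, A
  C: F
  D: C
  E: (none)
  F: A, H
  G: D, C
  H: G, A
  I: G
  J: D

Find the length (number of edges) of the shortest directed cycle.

4

For each vertex v, BFS finds the shortest path from v back to v.
The shortest such closed walk is C → F → H → G → C, length 4.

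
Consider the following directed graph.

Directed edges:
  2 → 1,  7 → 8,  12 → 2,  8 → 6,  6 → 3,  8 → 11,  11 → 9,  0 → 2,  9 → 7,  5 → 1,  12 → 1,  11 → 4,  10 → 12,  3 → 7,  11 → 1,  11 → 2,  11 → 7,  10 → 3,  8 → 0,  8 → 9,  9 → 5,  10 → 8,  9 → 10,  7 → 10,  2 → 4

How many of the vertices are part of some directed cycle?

7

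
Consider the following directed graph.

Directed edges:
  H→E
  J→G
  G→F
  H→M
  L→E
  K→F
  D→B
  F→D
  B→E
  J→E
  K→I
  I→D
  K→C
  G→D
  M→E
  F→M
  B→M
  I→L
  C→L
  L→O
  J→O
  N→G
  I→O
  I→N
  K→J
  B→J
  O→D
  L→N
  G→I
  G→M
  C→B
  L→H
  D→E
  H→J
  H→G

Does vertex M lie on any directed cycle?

M lies on a cycle iff there is a path from M back to itself.
Exploring from M, it never reaches itself; equivalently, its strongly connected component is a singleton.

No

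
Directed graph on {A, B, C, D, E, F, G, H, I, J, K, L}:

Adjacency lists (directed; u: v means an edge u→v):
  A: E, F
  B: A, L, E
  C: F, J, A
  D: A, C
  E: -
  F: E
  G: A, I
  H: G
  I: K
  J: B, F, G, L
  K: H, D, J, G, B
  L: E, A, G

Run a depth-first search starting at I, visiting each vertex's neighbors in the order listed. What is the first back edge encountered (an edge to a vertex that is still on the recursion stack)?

G->I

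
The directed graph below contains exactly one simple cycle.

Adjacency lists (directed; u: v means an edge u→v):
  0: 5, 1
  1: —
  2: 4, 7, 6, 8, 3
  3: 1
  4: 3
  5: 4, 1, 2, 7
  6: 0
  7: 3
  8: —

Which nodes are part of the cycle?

0, 2, 5, 6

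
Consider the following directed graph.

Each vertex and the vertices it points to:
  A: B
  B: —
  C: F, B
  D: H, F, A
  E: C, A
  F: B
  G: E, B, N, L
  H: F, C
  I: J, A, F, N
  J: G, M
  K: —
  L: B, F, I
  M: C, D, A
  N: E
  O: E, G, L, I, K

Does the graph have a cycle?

Yes

DFS with white/gray/black marking, starting from E:
E gray
  C gray
    F gray
      B gray
      B black
    F black
    C→B: B black — skip
  C black
  A gray
    A→B: B black — skip
  A black
E black
D gray
  H gray
    H→F: F black — skip
    H→C: C black — skip
  H black
  D→F: F black — skip
  D→A: A black — skip
D black
G gray
  G→E: E black — skip
  G→B: B black — skip
  N gray
    N→E: E black — skip
  N black
  L gray
    L→B: B black — skip
    L→F: F black — skip
    I gray
      J gray
        J→G: G is gray → back edge
Back edge found, so a cycle exists: G → L → I → J → G.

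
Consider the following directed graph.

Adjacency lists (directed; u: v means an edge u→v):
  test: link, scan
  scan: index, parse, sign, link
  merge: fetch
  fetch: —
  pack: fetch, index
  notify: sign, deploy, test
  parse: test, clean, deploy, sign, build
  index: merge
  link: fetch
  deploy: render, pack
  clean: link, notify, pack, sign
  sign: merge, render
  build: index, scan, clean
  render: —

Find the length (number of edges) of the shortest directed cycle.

3

For each vertex v, BFS finds the shortest path from v back to v.
The shortest such closed walk is scan → parse → test → scan, length 3.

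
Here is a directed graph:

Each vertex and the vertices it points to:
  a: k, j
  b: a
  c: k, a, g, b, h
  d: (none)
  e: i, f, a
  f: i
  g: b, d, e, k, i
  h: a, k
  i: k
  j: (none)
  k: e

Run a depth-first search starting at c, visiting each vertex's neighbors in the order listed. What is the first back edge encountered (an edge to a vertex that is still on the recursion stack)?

i->k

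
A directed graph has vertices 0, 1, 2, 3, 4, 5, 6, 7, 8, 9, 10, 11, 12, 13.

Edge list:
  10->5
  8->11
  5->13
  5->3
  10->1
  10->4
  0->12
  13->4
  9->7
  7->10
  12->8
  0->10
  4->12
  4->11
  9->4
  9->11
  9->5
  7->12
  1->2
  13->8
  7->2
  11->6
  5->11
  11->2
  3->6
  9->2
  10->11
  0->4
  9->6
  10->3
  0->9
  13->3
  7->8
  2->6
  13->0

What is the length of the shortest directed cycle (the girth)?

4

For each vertex v, BFS finds the shortest path from v back to v.
The shortest such closed walk is 13 → 0 → 10 → 5 → 13, length 4.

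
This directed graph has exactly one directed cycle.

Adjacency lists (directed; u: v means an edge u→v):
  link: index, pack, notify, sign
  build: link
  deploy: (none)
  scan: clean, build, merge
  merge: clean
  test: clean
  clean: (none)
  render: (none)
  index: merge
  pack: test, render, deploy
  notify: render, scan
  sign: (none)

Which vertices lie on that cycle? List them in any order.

link, scan, build, notify

DFS with gray/black marking from link:
link gray
  index gray
    merge gray
      clean gray
      clean black
    merge black
  index black
  pack gray
    test gray
      test→clean: clean black — skip
    test black
    render gray
    render black
    deploy gray
    deploy black
  pack black
  notify gray
    notify→render: render black — skip
    scan gray
      scan→clean: clean black — skip
      build gray
        build→link: link is gray → back edge
Back edge closes the cycle link → notify → scan → build → link; its vertices are {link, scan, build, notify}.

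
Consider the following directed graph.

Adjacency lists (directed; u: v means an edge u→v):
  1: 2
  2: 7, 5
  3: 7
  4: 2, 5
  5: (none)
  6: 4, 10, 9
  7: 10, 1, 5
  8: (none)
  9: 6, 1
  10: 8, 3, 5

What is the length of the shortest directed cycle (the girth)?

For each vertex v, BFS finds the shortest path from v back to v.
The shortest such closed walk is 6 → 9 → 6, length 2.

2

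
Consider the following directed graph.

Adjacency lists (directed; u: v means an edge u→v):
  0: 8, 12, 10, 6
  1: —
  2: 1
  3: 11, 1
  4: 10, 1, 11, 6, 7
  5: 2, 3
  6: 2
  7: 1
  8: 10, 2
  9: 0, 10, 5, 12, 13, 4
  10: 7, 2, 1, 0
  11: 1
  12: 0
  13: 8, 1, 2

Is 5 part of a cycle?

5 lies on a cycle iff there is a path from 5 back to itself.
Exploring from 5, it never reaches itself; equivalently, its strongly connected component is a singleton.

No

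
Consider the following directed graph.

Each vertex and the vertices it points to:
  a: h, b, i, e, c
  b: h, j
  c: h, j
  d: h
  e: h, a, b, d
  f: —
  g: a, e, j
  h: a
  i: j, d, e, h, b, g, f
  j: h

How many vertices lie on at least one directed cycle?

9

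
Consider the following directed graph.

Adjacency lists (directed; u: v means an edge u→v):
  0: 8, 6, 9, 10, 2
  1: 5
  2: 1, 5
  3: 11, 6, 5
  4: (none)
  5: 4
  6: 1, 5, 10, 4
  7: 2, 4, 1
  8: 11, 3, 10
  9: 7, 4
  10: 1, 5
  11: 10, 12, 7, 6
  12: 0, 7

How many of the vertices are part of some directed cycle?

A vertex is on a directed cycle iff it belongs to a strongly connected component of size ≥ 2 (or has a self-loop).
The vertices on cycles are {0, 3, 8, 11, 12} — 5 in total.

5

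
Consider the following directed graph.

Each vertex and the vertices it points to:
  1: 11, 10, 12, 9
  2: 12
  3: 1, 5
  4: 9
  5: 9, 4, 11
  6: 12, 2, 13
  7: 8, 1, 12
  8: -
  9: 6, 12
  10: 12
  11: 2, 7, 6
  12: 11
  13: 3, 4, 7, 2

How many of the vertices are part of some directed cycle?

12

A vertex is on a directed cycle iff it belongs to a strongly connected component of size ≥ 2 (or has a self-loop).
The vertices on cycles are {1, 2, 3, 4, 5, 6, 7, 9, 10, 11, 12, 13} — 12 in total.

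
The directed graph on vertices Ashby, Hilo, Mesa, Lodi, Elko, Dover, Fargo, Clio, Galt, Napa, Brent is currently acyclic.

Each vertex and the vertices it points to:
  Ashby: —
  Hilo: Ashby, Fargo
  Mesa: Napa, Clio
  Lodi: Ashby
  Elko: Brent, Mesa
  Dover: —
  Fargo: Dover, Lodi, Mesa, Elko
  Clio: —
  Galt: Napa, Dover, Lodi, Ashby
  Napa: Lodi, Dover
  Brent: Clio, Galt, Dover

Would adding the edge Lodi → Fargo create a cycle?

Yes

Adding Lodi→Fargo creates a cycle iff Fargo can already reach Lodi.
Path from Fargo: Fargo → Lodi.
So Fargo → … → Lodi → Fargo is a cycle.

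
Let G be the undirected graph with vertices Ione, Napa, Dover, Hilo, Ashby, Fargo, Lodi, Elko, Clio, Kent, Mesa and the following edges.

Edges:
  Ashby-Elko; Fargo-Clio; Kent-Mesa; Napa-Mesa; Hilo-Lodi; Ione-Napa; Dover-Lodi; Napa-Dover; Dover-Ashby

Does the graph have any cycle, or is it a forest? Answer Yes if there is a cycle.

No

DFS, tracking each vertex's parent; an edge to a visited non-parent vertex closes a cycle.
Start from Clio:
visit Clio (parent –)
  visit Fargo (parent Clio)
    Fargo–Clio: parent, skip
visit Ione (parent –)
  visit Napa (parent Ione)
    visit Dover (parent Napa)
      visit Ashby (parent Dover)
        Ashby–Dover: parent, skip
        visit Elko (parent Ashby)
          Elko–Ashby: parent, skip
      visit Lodi (parent Dover)
        visit Hilo (parent Lodi)
          Hilo–Lodi: parent, skip
        Lodi–Dover: parent, skip
      Dover–Napa: parent, skip
    Napa–Ione: parent, skip
    visit Mesa (parent Napa)
      visit Kent (parent Mesa)
        Kent–Mesa: parent, skip
      Mesa–Napa: parent, skip
No non-parent visited neighbor found — the graph is a forest.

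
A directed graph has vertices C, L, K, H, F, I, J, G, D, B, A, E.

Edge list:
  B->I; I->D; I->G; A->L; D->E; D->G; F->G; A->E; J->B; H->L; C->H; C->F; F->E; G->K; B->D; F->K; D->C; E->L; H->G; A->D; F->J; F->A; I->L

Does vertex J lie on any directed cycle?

Yes

J is on a cycle iff J can reach itself via ≥1 edge.
J → B → D → C → F → J — yes.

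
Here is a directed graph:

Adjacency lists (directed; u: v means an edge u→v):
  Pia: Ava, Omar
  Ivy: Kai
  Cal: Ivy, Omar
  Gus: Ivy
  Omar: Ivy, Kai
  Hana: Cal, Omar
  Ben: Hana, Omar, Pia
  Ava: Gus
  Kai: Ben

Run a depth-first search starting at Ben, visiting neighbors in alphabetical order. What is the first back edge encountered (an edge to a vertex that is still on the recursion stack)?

DFS from Ben (visiting neighbors in alphabetical order); mark gray on enter, black on exit:
Ben gray
  Hana gray
    Cal gray
      Ivy gray
        Kai gray
          Kai→Ben: Ben is gray → back edge
First back edge: Kai → Ben.

Kai->Ben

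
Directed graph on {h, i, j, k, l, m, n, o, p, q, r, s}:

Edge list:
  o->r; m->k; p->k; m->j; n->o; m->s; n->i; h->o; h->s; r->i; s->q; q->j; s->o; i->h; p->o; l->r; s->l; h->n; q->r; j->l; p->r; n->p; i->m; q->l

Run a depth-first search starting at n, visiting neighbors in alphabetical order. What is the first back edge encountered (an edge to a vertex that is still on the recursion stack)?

DFS from n (visiting neighbors in alphabetical order); mark gray on enter, black on exit:
n gray
  i gray
    h gray
      h→n: n is gray → back edge
First back edge: h → n.

h→n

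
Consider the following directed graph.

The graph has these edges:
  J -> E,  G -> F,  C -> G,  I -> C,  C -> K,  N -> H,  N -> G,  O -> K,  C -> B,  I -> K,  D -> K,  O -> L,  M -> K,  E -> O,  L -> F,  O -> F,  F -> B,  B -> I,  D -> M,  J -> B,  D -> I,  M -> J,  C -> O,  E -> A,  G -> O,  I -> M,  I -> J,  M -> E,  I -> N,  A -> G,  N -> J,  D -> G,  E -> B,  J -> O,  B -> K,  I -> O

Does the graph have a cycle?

Yes

DFS with white/gray/black marking, starting from B:
B gray
  I gray
    K gray
    K black
    M gray
      E gray
        O gray
          O→K: K black — skip
          L gray
            F gray
              F→B: B is gray → back edge
Back edge found, so a cycle exists: B → I → M → E → O → L → F → B.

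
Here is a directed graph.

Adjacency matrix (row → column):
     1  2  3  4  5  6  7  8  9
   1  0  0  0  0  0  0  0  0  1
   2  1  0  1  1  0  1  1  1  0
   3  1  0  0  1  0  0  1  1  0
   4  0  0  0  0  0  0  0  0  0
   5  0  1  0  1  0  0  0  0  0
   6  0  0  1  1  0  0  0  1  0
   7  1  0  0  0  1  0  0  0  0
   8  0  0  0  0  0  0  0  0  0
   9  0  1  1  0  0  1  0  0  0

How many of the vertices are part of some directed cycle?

7

A vertex is on a directed cycle iff it belongs to a strongly connected component of size ≥ 2 (or has a self-loop).
The vertices on cycles are {1, 2, 3, 5, 6, 7, 9} — 7 in total.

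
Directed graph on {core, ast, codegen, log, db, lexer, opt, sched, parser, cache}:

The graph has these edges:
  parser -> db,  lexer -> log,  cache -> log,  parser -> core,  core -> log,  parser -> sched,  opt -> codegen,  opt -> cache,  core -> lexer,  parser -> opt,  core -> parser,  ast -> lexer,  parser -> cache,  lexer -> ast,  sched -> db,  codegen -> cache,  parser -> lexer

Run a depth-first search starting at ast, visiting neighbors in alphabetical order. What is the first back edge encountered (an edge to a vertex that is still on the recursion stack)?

DFS from ast (visiting neighbors in alphabetical order); mark gray on enter, black on exit:
ast gray
  lexer gray
    lexer→ast: ast is gray → back edge
First back edge: lexer → ast.

lexer→ast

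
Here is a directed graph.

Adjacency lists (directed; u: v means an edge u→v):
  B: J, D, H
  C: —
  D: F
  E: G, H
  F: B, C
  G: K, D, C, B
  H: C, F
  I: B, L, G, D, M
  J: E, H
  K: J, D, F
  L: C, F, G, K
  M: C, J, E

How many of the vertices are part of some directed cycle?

8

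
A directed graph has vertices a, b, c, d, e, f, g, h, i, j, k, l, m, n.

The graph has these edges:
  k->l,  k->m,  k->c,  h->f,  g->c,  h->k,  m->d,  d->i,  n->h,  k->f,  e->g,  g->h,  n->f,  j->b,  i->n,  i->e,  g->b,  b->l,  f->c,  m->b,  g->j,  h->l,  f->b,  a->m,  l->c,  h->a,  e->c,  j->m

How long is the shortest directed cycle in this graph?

For each vertex v, BFS finds the shortest path from v back to v.
The shortest such closed walk is d → i → n → h → a → m → d, length 6.

6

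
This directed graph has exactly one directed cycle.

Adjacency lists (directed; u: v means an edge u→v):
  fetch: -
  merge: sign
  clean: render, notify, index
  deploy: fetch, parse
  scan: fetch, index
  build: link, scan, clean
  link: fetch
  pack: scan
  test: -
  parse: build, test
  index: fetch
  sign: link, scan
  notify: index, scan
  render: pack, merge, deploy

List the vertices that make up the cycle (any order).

build, clean, parse, deploy, render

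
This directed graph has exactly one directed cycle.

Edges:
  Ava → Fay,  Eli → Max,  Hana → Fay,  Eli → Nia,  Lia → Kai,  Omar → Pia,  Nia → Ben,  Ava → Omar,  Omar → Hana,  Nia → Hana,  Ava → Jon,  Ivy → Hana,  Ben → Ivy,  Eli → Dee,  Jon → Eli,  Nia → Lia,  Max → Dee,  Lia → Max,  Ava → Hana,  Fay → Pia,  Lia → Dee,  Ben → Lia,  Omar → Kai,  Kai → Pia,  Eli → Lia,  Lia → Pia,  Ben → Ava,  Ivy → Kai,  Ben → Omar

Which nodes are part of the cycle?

Ava, Ben, Eli, Jon, Nia

DFS with gray/black marking from Eli:
Eli gray
  Max gray
    Dee gray
    Dee black
  Max black
  Lia gray
    Lia→Dee: Dee black — skip
    Kai gray
      Pia gray
      Pia black
    Kai black
    Lia→Max: Max black — skip
    Lia→Pia: Pia black — skip
  Lia black
  Nia gray
    Hana gray
      Fay gray
        Fay→Pia: Pia black — skip
      Fay black
    Hana black
    Nia→Lia: Lia black — skip
    Ben gray
      Ivy gray
        Ivy→Kai: Kai black — skip
        Ivy→Hana: Hana black — skip
      Ivy black
      Ben→Lia: Lia black — skip
      Omar gray
        Omar→Hana: Hana black — skip
        Omar→Kai: Kai black — skip
        Omar→Pia: Pia black — skip
      Omar black
      Ava gray
        Ava→Fay: Fay black — skip
        Jon gray
          Jon→Eli: Eli is gray → back edge
Back edge closes the cycle Eli → Nia → Ben → Ava → Jon → Eli; its vertices are {Ava, Ben, Eli, Jon, Nia}.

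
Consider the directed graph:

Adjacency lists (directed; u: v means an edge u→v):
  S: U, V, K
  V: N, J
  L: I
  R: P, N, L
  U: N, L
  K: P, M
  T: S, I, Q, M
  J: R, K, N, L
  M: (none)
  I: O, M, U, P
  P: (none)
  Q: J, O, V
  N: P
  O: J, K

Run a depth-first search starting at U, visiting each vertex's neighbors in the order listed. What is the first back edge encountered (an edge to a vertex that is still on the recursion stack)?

R->L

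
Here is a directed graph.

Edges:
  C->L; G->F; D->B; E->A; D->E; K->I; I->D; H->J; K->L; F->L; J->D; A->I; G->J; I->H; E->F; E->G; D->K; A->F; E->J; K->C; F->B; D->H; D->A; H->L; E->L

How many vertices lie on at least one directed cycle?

8

A vertex is on a directed cycle iff it belongs to a strongly connected component of size ≥ 2 (or has a self-loop).
The vertices on cycles are {A, D, E, G, H, I, J, K} — 8 in total.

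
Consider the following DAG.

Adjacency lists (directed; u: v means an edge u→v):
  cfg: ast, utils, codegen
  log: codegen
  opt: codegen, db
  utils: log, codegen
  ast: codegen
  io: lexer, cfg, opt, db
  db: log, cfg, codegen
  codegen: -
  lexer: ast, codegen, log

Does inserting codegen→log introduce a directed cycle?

Adding codegen→log creates a cycle iff log can already reach codegen.
Path from log: log → codegen.
So log → … → codegen → log is a cycle.

Yes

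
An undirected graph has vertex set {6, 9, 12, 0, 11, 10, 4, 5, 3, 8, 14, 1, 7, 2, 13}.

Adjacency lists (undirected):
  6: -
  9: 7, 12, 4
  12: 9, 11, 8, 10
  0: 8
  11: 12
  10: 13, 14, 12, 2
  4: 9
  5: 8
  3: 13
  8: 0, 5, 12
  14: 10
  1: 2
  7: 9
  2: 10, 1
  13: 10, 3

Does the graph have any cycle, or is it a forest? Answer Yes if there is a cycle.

DFS, tracking each vertex's parent; an edge to a visited non-parent vertex closes a cycle.
Start from 6:
visit 6 (parent –)
visit 9 (parent –)
  visit 7 (parent 9)
    7–9: parent, skip
  visit 12 (parent 9)
    12–9: parent, skip
    visit 11 (parent 12)
      11–12: parent, skip
    visit 8 (parent 12)
      visit 0 (parent 8)
        0–8: parent, skip
      visit 5 (parent 8)
        5–8: parent, skip
      8–12: parent, skip
    visit 10 (parent 12)
      visit 13 (parent 10)
        13–10: parent, skip
        visit 3 (parent 13)
          3–13: parent, skip
      visit 14 (parent 10)
        14–10: parent, skip
      10–12: parent, skip
      visit 2 (parent 10)
        2–10: parent, skip
        visit 1 (parent 2)
          1–2: parent, skip
  visit 4 (parent 9)
    4–9: parent, skip
No non-parent visited neighbor found — the graph is a forest.

No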